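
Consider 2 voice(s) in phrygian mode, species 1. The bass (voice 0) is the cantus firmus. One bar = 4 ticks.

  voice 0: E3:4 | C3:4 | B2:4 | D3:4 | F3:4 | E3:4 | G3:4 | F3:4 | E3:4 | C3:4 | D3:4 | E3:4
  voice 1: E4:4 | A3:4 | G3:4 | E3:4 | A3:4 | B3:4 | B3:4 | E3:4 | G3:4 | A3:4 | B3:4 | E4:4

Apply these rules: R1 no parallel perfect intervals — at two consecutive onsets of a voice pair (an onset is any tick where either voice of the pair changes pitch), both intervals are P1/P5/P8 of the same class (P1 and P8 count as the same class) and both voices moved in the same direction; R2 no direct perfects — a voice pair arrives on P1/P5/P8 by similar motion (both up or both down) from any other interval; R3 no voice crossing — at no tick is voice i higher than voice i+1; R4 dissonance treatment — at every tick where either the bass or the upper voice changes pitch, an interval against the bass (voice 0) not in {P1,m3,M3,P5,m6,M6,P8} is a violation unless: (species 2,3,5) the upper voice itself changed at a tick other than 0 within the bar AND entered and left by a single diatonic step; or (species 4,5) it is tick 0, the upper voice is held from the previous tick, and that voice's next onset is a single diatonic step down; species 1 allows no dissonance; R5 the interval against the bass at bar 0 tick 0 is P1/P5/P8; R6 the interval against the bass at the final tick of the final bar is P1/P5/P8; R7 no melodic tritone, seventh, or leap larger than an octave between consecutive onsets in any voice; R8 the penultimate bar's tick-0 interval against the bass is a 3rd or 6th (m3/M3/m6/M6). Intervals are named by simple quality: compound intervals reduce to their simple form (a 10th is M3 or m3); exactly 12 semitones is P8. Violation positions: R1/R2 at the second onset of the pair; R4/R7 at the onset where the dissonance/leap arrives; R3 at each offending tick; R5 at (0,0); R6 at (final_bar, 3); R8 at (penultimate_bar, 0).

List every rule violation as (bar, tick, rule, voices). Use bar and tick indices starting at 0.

(3, 0, R4, (0, 1))
(7, 0, R3, (0, 1))
(7, 0, R4, (0, 1))
(7, 1, R3, (0, 1))
(7, 2, R3, (0, 1))
(7, 3, R3, (0, 1))
(11, 0, R2, (0, 1))

bar 0: v0=E3 v1=E4 downbeat P8
bar 1: v0=C3 v1=A3 downbeat M6
bar 2: v0=B2 v1=G3 downbeat m6
bar 3: v0=D3 v1=E3 downbeat M2
bar 4: v0=F3 v1=A3 downbeat M3
bar 5: v0=E3 v1=B3 downbeat P5
bar 6: v0=G3 v1=B3 downbeat M3
bar 7: v0=F3 v1=E3 downbeat m2
bar 8: v0=E3 v1=G3 downbeat m3
bar 9: v0=C3 v1=A3 downbeat M6
bar 10: v0=D3 v1=B3 downbeat M6
bar 11: v0=E3 v1=E4 downbeat P8
  -> R4 @ bar 3 tick 0 v(0, 1): D3/E3 M2 untreated
  -> R3 @ bar 7 tick 0 v(0, 1): F3 above E3
  -> R4 @ bar 7 tick 0 v(0, 1): F3/E3 m2 untreated
  -> R3 @ bar 7 tick 1 v(0, 1): F3 above E3
  -> R3 @ bar 7 tick 2 v(0, 1): F3 above E3
  -> R3 @ bar 7 tick 3 v(0, 1): F3 above E3
  -> R2 @ bar 11 tick 0 v(0, 1): D3/B3 M6 -> E3/E4 P8 similar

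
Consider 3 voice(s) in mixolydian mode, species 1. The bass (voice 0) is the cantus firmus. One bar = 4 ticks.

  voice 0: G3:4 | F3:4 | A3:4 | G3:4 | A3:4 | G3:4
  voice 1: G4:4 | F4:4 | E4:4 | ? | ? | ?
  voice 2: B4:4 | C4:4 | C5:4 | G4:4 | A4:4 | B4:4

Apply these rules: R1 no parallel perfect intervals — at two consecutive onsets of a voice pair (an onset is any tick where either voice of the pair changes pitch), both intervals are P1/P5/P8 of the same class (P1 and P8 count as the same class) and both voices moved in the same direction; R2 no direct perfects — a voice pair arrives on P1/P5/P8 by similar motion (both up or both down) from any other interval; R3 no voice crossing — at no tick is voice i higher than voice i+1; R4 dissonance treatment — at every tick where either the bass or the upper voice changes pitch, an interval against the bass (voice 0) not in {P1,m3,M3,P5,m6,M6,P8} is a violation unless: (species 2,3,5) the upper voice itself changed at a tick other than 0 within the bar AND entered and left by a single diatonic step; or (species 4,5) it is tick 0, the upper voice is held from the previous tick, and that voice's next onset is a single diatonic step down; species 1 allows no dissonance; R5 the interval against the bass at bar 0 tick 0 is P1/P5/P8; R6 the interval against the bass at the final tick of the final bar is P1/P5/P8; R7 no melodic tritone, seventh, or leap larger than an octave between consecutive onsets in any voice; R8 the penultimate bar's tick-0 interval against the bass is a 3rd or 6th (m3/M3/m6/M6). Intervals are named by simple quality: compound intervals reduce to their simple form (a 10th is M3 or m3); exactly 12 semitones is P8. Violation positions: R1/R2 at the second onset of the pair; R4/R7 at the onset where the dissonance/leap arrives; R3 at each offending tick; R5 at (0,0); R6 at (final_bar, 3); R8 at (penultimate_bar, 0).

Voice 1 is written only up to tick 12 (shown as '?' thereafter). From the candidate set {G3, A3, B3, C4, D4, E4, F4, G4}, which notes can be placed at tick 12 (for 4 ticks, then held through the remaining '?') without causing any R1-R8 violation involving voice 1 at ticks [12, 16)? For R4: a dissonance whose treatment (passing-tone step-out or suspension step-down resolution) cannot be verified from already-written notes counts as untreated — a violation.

G3: violates R2
A3: violates R4
B3: legal
C4: violates R2,R4
D4: violates R1
E4: legal
F4: violates R4
G4: legal

{B3, E4, G4}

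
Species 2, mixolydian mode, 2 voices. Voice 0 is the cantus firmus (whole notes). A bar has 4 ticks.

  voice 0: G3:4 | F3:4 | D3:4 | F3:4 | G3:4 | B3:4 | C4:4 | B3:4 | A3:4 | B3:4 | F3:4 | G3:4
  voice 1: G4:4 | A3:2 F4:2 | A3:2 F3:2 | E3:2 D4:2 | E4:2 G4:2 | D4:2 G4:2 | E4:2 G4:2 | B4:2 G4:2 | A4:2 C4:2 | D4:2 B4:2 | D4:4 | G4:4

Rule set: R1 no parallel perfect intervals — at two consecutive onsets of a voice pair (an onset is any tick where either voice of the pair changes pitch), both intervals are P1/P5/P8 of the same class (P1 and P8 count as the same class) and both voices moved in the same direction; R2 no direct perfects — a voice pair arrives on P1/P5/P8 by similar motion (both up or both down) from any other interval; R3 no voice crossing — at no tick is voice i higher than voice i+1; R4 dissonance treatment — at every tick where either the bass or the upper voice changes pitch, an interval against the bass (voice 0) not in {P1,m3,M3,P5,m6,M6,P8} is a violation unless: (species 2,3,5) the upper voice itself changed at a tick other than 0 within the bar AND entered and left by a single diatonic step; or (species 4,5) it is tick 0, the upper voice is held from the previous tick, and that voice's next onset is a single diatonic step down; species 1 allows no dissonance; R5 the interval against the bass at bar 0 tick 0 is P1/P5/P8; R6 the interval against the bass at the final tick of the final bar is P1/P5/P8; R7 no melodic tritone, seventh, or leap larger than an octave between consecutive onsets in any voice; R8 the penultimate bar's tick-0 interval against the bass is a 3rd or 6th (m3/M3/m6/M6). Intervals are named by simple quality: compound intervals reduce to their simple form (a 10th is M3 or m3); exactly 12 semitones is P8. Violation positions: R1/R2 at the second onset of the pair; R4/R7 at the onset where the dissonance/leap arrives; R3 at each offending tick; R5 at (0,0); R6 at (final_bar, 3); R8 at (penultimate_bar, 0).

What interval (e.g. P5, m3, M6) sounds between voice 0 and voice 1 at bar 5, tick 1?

voice 0=B3 voice 1=D4 -> m3

m3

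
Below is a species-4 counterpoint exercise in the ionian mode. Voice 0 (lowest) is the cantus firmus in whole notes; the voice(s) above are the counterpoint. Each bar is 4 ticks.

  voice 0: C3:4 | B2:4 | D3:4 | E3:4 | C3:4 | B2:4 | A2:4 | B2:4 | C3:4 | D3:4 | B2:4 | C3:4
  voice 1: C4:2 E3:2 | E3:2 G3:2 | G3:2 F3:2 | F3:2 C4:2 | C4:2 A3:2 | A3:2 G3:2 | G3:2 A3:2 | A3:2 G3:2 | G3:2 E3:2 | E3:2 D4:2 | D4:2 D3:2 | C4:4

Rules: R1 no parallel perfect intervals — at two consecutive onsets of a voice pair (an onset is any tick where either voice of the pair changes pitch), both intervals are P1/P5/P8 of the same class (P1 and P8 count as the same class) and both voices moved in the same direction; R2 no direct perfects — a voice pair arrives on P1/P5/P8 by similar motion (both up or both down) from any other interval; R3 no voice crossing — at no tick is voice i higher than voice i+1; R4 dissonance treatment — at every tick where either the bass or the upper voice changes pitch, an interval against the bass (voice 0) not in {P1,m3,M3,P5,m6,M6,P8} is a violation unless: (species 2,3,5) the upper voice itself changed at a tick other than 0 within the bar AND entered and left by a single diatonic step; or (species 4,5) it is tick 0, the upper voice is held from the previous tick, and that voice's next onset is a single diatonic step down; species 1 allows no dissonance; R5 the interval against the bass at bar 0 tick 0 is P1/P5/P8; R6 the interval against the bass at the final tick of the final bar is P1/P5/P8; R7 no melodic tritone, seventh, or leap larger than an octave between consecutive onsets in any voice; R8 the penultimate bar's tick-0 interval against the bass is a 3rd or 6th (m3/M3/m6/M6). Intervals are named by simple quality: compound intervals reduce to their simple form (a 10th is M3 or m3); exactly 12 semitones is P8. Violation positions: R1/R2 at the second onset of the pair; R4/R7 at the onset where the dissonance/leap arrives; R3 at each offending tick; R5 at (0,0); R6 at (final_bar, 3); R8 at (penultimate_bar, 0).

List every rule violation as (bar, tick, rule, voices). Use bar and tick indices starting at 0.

(1, 0, R4, (0, 1))
(3, 0, R4, (0, 1))
(6, 0, R4, (0, 1))
(9, 0, R4, (0, 1))
(9, 2, R7, (1,))
(11, 0, R2, (0, 1))
(11, 0, R7, (1,))

bar 0: v0=C3 v1=C4 downbeat P8
bar 1: v0=B2 v1=E3 downbeat P4
bar 2: v0=D3 v1=G3 downbeat P4
bar 3: v0=E3 v1=F3 downbeat m2
bar 4: v0=C3 v1=C4 downbeat P8
bar 5: v0=B2 v1=A3 downbeat m7
bar 6: v0=A2 v1=G3 downbeat m7
bar 7: v0=B2 v1=A3 downbeat m7
bar 8: v0=C3 v1=G3 downbeat P5
bar 9: v0=D3 v1=E3 downbeat M2
bar 10: v0=B2 v1=D4 downbeat m3
bar 11: v0=C3 v1=C4 downbeat P8
  -> R4 @ bar 1 tick 0 v(0, 1): B2/E3 P4 untreated
  -> R4 @ bar 3 tick 0 v(0, 1): E3/F3 m2 untreated
  -> R4 @ bar 6 tick 0 v(0, 1): A2/G3 m7 untreated
  -> R4 @ bar 9 tick 0 v(0, 1): D3/E3 M2 untreated
  -> R7 @ bar 9 tick 2 v(1,): E3->D4 leap 10st
  -> R2 @ bar 11 tick 0 v(0, 1): B2/D3 m3 -> C3/C4 P8 similar
  -> R7 @ bar 11 tick 0 v(1,): D3->C4 leap 10st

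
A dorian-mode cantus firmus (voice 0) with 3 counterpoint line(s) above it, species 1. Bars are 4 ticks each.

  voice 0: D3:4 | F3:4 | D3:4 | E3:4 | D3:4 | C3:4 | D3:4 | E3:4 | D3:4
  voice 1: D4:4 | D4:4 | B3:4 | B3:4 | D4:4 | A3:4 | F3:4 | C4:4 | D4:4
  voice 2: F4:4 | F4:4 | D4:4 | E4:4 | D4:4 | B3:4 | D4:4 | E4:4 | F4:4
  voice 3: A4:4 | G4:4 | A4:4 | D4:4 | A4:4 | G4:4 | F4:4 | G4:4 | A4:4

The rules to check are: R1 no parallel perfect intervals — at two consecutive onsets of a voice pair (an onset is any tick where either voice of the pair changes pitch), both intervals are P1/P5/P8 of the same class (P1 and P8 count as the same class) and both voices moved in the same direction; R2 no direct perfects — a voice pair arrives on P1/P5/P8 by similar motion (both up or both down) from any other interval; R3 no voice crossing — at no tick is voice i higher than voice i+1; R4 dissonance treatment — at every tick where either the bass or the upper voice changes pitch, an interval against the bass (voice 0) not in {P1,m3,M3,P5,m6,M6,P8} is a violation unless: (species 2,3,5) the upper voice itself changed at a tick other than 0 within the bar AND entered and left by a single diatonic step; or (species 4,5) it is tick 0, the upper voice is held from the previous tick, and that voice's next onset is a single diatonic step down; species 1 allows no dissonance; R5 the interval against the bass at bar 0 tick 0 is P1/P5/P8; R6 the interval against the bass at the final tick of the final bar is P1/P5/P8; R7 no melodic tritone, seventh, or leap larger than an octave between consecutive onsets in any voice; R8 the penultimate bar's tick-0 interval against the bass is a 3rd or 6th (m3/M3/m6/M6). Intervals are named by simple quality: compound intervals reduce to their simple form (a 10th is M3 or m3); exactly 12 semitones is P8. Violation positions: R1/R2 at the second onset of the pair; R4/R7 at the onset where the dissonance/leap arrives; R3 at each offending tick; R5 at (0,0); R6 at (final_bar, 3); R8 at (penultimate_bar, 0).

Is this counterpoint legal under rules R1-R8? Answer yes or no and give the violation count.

bar 0: v0=D3 v1=D4 v2=F4 v3=A4 (P5)
bar 1: v0=F3 v1=D4 v2=F4 v3=G4 (M2)
bar 2: v0=D3 v1=B3 v2=D4 v3=A4 (P5)
bar 3: v0=E3 v1=B3 v2=E4 v3=D4 (m7)
bar 4: v0=D3 v1=D4 v2=D4 v3=A4 (P5)
bar 5: v0=C3 v1=A3 v2=B3 v3=G4 (P5)
bar 6: v0=D3 v1=F3 v2=D4 v3=F4 (m3)
bar 7: v0=E3 v1=C4 v2=E4 v3=G4 (m3)
bar 8: v0=D3 v1=D4 v2=F4 v3=A4 (P5)
  R5 @ bar0.0: opens on m3
  R4 @ bar1.0: F3/G4 M2 untreated
  R1 @ bar2.0: F3/F4 P8 -> D3/D4 P8 similar
  R1 @ bar3.0: D3/D4 P8 -> E3/E4 P8 similar
  R3 @ bar3.0: E4 above D4
  R4 @ bar3.0: E3/D4 m7 untreated
  R3 @ bar3.1: E4 above D4
  R3 @ bar3.2: E4 above D4
  R3 @ bar3.3: E4 above D4
  R1 @ bar4.0: E3/E4 P8 -> D3/D4 P8 similar
  R2 @ bar4.0: B3/D4 m3 -> D4/A4 P5 similar
  R1 @ bar5.0: D3/A4 P5 -> C3/G4 P5 similar
  R4 @ bar5.0: C3/B3 M7 untreated
  R2 @ bar6.0: C3/B3 M7 -> D3/D4 P8 similar
  R2 @ bar6.0: A3/G4 m7 -> F3/F4 P8 similar
  R1 @ bar7.0: D3/D4 P8 -> E3/E4 P8 similar
  R2 @ bar7.0: F3/F4 P8 -> C4/G4 P5 similar
  R8 @ bar7.0: penult P8 not 3rd/6th
  R1 @ bar8.0: C4/G4 P5 -> D4/A4 P5 similar
  R6 @ bar8.3: closes on m3

No (20 violations)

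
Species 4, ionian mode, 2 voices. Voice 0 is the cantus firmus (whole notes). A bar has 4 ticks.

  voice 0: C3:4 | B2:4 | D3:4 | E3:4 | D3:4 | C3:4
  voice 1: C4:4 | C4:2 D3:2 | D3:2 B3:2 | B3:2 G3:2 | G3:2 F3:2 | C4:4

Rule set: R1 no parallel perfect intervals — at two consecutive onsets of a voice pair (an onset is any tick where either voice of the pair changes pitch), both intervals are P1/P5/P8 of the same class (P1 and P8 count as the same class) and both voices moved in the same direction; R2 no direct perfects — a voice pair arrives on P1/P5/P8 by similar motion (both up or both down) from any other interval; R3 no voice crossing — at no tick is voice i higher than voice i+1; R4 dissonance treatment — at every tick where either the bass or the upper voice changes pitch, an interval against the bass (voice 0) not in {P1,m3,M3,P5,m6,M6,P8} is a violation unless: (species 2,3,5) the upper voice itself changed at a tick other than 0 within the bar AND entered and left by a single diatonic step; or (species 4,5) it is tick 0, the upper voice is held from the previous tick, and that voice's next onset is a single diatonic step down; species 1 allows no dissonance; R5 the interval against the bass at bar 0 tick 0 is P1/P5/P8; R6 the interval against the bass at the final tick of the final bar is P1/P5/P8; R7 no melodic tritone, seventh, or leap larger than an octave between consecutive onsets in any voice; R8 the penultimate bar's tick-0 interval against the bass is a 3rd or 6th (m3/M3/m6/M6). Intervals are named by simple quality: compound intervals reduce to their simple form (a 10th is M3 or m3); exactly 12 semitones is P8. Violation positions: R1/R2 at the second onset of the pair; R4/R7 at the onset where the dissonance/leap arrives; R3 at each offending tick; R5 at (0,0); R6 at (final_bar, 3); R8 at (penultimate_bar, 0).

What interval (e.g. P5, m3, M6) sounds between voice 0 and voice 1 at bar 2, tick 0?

voice 0=D3 voice 1=D3 -> P1

P1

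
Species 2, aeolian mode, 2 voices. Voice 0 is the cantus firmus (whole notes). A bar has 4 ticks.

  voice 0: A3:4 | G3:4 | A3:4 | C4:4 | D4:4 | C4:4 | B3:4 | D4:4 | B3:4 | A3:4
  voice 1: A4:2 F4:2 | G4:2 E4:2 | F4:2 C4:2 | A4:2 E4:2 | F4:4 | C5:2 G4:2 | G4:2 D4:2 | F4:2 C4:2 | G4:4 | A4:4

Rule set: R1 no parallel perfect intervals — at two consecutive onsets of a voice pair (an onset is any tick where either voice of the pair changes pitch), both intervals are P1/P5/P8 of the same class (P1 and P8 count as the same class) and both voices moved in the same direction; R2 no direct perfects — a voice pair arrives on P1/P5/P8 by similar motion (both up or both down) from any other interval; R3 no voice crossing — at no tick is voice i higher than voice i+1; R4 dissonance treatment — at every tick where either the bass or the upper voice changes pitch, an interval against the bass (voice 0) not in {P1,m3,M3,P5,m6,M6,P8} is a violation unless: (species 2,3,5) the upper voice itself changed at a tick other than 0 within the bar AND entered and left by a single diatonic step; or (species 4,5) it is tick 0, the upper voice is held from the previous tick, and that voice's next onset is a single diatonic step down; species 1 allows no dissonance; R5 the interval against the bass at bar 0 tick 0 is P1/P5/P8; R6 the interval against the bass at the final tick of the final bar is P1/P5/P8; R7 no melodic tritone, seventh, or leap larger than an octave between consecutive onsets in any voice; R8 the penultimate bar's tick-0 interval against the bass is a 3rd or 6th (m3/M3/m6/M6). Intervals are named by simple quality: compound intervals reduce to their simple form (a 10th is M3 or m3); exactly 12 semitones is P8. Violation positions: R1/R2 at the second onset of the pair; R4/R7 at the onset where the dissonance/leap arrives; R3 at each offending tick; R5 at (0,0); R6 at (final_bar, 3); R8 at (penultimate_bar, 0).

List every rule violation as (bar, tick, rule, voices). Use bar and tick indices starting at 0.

(7, 2, R3, (0, 1))
(7, 2, R4, (0, 1))
(7, 3, R3, (0, 1))

bar 0: v0=A3 v1=A4 downbeat P8
bar 1: v0=G3 v1=G4 downbeat P8
bar 2: v0=A3 v1=F4 downbeat m6
bar 3: v0=C4 v1=A4 downbeat M6
bar 4: v0=D4 v1=F4 downbeat m3
bar 5: v0=C4 v1=C5 downbeat P8
bar 6: v0=B3 v1=G4 downbeat m6
bar 7: v0=D4 v1=F4 downbeat m3
bar 8: v0=B3 v1=G4 downbeat m6
bar 9: v0=A3 v1=A4 downbeat P8
  -> R3 @ bar 7 tick 2 v(0, 1): D4 above C4
  -> R4 @ bar 7 tick 2 v(0, 1): D4/C4 M2 untreated
  -> R3 @ bar 7 tick 3 v(0, 1): D4 above C4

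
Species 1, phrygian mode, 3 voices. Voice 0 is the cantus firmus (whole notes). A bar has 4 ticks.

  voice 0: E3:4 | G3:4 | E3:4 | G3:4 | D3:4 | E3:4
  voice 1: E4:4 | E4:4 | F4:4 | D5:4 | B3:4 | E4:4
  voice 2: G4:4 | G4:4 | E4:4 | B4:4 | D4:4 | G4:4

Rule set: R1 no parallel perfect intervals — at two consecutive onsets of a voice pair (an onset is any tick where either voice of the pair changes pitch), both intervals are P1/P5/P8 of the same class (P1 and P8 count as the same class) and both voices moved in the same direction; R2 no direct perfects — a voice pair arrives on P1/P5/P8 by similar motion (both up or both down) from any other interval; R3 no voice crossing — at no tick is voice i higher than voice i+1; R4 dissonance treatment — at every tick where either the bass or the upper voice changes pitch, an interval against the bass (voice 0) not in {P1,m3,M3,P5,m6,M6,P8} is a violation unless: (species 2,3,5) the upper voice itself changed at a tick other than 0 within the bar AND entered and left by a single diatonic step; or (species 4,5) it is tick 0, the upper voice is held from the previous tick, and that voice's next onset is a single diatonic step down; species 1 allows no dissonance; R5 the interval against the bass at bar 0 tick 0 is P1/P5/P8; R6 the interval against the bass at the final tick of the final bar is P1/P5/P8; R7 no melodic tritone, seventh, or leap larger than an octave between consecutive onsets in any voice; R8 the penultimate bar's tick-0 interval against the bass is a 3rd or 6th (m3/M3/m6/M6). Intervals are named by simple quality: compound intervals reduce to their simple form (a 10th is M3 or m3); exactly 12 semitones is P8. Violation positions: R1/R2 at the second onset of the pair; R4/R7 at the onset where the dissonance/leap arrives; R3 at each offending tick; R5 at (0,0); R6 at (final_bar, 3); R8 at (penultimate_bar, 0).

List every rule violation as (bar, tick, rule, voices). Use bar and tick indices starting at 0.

bar 0: v0=E3 v1=E4 v2=G4 downbeat m3
bar 1: v0=G3 v1=E4 v2=G4 downbeat P8
bar 2: v0=E3 v1=F4 v2=E4 downbeat P8
bar 3: v0=G3 v1=D5 v2=B4 downbeat M3
bar 4: v0=D3 v1=B3 v2=D4 downbeat P8
bar 5: v0=E3 v1=E4 v2=G4 downbeat m3
  -> R5 @ bar 0 tick 0 v(0, 2): opens on m3
  -> R1 @ bar 2 tick 0 v(0, 2): G3/G4 P8 -> E3/E4 P8 similar
  -> R3 @ bar 2 tick 0 v(1, 2): F4 above E4
  -> R4 @ bar 2 tick 0 v(0, 1): E3/F4 m2 untreated
  -> R3 @ bar 2 tick 1 v(1, 2): F4 above E4
  -> R3 @ bar 2 tick 2 v(1, 2): F4 above E4
  -> R3 @ bar 2 tick 3 v(1, 2): F4 above E4
  -> R2 @ bar 3 tick 0 v(0, 1): E3/F4 m2 -> G3/D5 P5 similar
  -> R3 @ bar 3 tick 0 v(1, 2): D5 above B4
  -> R3 @ bar 3 tick 1 v(1, 2): D5 above B4
  -> R3 @ bar 3 tick 2 v(1, 2): D5 above B4
  -> R3 @ bar 3 tick 3 v(1, 2): D5 above B4
  -> R2 @ bar 4 tick 0 v(0, 2): G3/B4 M3 -> D3/D4 P8 similar
  -> R7 @ bar 4 tick 0 v(1,): D5->B3 leap 15st
  -> R8 @ bar 4 tick 0 v(0, 2): penult P8 not 3rd/6th
  -> R2 @ bar 5 tick 0 v(0, 1): D3/B3 M6 -> E3/E4 P8 similar
  -> R6 @ bar 5 tick 3 v(0, 2): closes on m3

(0, 0, R5, (0, 2))
(2, 0, R1, (0, 2))
(2, 0, R3, (1, 2))
(2, 0, R4, (0, 1))
(2, 1, R3, (1, 2))
(2, 2, R3, (1, 2))
(2, 3, R3, (1, 2))
(3, 0, R2, (0, 1))
(3, 0, R3, (1, 2))
(3, 1, R3, (1, 2))
(3, 2, R3, (1, 2))
(3, 3, R3, (1, 2))
(4, 0, R2, (0, 2))
(4, 0, R7, (1,))
(4, 0, R8, (0, 2))
(5, 0, R2, (0, 1))
(5, 3, R6, (0, 2))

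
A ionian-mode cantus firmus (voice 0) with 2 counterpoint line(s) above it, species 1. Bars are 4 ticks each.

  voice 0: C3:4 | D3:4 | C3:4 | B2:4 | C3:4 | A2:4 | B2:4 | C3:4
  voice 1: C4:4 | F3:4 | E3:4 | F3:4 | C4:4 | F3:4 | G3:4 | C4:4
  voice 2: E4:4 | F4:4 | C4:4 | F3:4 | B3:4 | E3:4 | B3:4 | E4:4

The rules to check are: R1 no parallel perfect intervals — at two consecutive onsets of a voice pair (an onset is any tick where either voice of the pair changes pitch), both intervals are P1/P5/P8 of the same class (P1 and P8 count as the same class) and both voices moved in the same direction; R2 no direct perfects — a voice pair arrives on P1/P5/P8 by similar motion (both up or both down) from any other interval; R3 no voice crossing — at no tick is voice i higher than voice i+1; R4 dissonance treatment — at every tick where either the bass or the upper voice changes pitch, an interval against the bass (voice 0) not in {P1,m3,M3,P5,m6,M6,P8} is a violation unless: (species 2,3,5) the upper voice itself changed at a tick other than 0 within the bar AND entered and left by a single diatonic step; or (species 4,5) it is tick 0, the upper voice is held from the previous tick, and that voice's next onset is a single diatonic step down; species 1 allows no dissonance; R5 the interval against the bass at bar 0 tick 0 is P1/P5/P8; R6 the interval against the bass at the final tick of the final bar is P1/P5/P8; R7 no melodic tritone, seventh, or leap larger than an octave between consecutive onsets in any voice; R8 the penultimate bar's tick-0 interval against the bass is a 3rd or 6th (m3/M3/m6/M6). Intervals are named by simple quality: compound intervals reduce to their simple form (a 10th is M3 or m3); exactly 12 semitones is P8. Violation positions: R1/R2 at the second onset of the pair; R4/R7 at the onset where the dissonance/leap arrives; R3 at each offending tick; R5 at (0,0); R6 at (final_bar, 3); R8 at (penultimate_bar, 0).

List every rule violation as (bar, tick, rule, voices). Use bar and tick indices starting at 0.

bar 0: v0=C3 v1=C4 v2=E4 downbeat M3
bar 1: v0=D3 v1=F3 v2=F4 downbeat m3
bar 2: v0=C3 v1=E3 v2=C4 downbeat P8
bar 3: v0=B2 v1=F3 v2=F3 downbeat TT
bar 4: v0=C3 v1=C4 v2=B3 downbeat M7
bar 5: v0=A2 v1=F3 v2=E3 downbeat P5
bar 6: v0=B2 v1=G3 v2=B3 downbeat P8
bar 7: v0=C3 v1=C4 v2=E4 downbeat M3
  -> R5 @ bar 0 tick 0 v(0, 2): opens on M3
  -> R2 @ bar 2 tick 0 v(0, 2): D3/F4 m3 -> C3/C4 P8 similar
  -> R4 @ bar 3 tick 0 v(0, 1): B2/F3 TT untreated
  -> R4 @ bar 3 tick 0 v(0, 2): B2/F3 TT untreated
  -> R2 @ bar 4 tick 0 v(0, 1): B2/F3 TT -> C3/C4 P8 similar
  -> R3 @ bar 4 tick 0 v(1, 2): C4 above B3
  -> R4 @ bar 4 tick 0 v(0, 2): C3/B3 M7 untreated
  -> R7 @ bar 4 tick 0 v(2,): F3->B3 leap 6st
  -> R3 @ bar 4 tick 1 v(1, 2): C4 above B3
  -> R3 @ bar 4 tick 2 v(1, 2): C4 above B3
  -> R3 @ bar 4 tick 3 v(1, 2): C4 above B3
  -> R2 @ bar 5 tick 0 v(0, 2): C3/B3 M7 -> A2/E3 P5 similar
  -> R3 @ bar 5 tick 0 v(1, 2): F3 above E3
  -> R3 @ bar 5 tick 1 v(1, 2): F3 above E3
  -> R3 @ bar 5 tick 2 v(1, 2): F3 above E3
  -> R3 @ bar 5 tick 3 v(1, 2): F3 above E3
  -> R2 @ bar 6 tick 0 v(0, 2): A2/E3 P5 -> B2/B3 P8 similar
  -> R8 @ bar 6 tick 0 v(0, 2): penult P8 not 3rd/6th
  -> R2 @ bar 7 tick 0 v(0, 1): B2/G3 m6 -> C3/C4 P8 similar
  -> R6 @ bar 7 tick 3 v(0, 2): closes on M3

(0, 0, R5, (0, 2))
(2, 0, R2, (0, 2))
(3, 0, R4, (0, 1))
(3, 0, R4, (0, 2))
(4, 0, R2, (0, 1))
(4, 0, R3, (1, 2))
(4, 0, R4, (0, 2))
(4, 0, R7, (2,))
(4, 1, R3, (1, 2))
(4, 2, R3, (1, 2))
(4, 3, R3, (1, 2))
(5, 0, R2, (0, 2))
(5, 0, R3, (1, 2))
(5, 1, R3, (1, 2))
(5, 2, R3, (1, 2))
(5, 3, R3, (1, 2))
(6, 0, R2, (0, 2))
(6, 0, R8, (0, 2))
(7, 0, R2, (0, 1))
(7, 3, R6, (0, 2))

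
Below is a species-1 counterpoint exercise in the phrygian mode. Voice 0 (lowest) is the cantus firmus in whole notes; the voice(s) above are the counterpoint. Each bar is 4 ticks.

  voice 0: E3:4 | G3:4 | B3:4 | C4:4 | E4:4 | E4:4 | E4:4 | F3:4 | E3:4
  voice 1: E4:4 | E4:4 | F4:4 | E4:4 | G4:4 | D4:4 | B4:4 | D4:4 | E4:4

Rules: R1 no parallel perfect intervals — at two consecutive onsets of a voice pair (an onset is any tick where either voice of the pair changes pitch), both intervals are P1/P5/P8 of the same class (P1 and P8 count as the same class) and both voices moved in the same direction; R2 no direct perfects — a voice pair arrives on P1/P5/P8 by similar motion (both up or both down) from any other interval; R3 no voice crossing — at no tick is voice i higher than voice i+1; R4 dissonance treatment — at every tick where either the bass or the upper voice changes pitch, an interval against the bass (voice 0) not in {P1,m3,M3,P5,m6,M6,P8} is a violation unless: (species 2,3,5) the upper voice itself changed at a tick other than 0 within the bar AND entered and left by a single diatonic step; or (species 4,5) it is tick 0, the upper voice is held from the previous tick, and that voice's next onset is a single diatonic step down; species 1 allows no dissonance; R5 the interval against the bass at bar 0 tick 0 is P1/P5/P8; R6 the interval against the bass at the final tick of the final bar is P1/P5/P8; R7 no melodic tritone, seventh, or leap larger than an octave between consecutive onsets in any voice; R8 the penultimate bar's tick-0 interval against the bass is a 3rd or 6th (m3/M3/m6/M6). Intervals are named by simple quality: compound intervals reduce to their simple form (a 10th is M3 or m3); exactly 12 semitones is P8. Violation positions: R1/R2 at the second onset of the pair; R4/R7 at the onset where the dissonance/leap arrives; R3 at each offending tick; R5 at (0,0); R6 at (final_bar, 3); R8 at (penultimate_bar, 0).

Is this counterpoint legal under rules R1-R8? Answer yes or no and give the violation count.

bar 0: v0=E3 v1=E4 (P8)
bar 1: v0=G3 v1=E4 (M6)
bar 2: v0=B3 v1=F4 (TT)
bar 3: v0=C4 v1=E4 (M3)
bar 4: v0=E4 v1=G4 (m3)
bar 5: v0=E4 v1=D4 (M2)
bar 6: v0=E4 v1=B4 (P5)
bar 7: v0=F3 v1=D4 (M6)
bar 8: v0=E3 v1=E4 (P8)
  R4 @ bar2.0: B3/F4 TT untreated
  R3 @ bar5.0: E4 above D4
  R4 @ bar5.0: E4/D4 M2 untreated
  R3 @ bar5.1: E4 above D4
  R3 @ bar5.2: E4 above D4
  R3 @ bar5.3: E4 above D4
  R7 @ bar7.0: E4->F3 leap 11st

No (7 violations)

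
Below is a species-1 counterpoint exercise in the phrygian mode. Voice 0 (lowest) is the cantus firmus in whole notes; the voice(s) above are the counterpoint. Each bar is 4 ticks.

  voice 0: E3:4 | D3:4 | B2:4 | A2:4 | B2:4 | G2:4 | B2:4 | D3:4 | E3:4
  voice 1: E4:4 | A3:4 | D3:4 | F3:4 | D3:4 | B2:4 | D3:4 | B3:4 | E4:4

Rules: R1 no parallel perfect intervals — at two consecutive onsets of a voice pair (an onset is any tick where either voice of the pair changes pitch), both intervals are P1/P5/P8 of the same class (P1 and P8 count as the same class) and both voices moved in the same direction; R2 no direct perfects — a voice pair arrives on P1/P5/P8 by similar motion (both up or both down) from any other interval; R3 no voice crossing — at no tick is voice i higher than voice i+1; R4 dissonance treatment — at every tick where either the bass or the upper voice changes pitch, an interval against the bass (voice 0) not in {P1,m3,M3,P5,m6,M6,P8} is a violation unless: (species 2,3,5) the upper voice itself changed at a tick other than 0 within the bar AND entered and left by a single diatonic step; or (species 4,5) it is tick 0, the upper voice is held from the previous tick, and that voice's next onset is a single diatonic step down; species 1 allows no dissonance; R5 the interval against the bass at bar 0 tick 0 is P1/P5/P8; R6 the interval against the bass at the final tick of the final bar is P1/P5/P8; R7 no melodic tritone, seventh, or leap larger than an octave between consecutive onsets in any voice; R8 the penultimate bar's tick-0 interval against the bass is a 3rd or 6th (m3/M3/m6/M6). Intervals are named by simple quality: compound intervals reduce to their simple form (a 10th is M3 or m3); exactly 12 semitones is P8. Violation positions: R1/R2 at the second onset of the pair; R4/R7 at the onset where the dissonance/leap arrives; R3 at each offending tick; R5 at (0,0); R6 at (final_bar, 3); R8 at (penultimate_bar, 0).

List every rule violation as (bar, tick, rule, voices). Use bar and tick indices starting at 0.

(1, 0, R2, (0, 1))
(8, 0, R2, (0, 1))

bar 0: v0=E3 v1=E4 downbeat P8
bar 1: v0=D3 v1=A3 downbeat P5
bar 2: v0=B2 v1=D3 downbeat m3
bar 3: v0=A2 v1=F3 downbeat m6
bar 4: v0=B2 v1=D3 downbeat m3
bar 5: v0=G2 v1=B2 downbeat M3
bar 6: v0=B2 v1=D3 downbeat m3
bar 7: v0=D3 v1=B3 downbeat M6
bar 8: v0=E3 v1=E4 downbeat P8
  -> R2 @ bar 1 tick 0 v(0, 1): E3/E4 P8 -> D3/A3 P5 similar
  -> R2 @ bar 8 tick 0 v(0, 1): D3/B3 M6 -> E3/E4 P8 similar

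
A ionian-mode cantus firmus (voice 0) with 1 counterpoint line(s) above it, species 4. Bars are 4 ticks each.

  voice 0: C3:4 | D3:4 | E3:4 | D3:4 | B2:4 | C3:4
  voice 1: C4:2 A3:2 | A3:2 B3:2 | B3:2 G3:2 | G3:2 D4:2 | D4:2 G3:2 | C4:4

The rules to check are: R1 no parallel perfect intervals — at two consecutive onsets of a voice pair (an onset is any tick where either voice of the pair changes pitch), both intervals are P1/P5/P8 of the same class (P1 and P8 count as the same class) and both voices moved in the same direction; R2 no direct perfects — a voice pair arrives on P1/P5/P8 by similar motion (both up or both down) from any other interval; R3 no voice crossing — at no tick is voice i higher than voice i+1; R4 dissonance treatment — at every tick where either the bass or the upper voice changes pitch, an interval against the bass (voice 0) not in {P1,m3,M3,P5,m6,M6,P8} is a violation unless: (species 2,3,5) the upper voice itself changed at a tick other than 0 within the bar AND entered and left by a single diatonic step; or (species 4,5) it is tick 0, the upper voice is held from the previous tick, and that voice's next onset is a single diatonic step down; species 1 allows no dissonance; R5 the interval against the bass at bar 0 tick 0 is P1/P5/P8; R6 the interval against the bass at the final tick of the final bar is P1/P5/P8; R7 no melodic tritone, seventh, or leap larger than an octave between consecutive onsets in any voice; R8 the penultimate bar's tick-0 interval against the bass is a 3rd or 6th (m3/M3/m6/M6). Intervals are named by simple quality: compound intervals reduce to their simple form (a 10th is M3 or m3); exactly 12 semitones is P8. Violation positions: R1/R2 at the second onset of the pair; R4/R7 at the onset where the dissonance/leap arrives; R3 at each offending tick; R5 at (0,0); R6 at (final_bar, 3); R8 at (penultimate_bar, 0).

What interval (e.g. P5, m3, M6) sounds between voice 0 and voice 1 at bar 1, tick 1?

voice 0=D3 voice 1=A3 -> P5

P5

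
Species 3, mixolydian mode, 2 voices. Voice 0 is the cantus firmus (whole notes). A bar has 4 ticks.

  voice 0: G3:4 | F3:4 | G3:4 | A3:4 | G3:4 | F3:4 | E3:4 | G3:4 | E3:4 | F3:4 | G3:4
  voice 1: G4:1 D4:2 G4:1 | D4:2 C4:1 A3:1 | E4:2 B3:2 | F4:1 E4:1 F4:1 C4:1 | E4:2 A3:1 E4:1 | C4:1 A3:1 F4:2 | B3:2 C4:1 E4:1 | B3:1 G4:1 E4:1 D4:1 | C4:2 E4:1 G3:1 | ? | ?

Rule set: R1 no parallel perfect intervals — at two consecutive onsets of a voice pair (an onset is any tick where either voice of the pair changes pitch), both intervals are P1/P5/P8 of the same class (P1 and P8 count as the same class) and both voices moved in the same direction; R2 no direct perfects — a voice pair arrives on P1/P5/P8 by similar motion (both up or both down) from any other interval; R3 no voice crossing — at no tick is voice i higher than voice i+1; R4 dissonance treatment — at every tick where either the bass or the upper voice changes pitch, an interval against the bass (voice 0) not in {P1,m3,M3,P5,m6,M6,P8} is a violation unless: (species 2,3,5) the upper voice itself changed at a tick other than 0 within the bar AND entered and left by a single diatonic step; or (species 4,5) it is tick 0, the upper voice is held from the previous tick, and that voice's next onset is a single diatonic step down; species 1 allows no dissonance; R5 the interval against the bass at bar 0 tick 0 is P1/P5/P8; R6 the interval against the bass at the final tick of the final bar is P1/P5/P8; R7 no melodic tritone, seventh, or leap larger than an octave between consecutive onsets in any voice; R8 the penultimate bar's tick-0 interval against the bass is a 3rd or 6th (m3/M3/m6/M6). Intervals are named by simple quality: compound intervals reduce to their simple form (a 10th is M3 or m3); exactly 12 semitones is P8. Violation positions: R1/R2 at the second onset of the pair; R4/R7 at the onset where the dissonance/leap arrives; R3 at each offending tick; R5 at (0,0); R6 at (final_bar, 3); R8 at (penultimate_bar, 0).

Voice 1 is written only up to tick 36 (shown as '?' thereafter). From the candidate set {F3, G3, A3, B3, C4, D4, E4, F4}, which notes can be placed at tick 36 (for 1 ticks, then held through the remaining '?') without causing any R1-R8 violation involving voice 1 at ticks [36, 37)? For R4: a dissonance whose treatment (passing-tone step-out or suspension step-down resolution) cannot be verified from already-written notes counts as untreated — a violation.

F3: violates R8
G3: violates R4,R8
A3: legal
B3: violates R4,R8
C4: violates R2,R8
D4: legal
E4: violates R4,R8
F4: violates R2,R7,R8

{A3, D4}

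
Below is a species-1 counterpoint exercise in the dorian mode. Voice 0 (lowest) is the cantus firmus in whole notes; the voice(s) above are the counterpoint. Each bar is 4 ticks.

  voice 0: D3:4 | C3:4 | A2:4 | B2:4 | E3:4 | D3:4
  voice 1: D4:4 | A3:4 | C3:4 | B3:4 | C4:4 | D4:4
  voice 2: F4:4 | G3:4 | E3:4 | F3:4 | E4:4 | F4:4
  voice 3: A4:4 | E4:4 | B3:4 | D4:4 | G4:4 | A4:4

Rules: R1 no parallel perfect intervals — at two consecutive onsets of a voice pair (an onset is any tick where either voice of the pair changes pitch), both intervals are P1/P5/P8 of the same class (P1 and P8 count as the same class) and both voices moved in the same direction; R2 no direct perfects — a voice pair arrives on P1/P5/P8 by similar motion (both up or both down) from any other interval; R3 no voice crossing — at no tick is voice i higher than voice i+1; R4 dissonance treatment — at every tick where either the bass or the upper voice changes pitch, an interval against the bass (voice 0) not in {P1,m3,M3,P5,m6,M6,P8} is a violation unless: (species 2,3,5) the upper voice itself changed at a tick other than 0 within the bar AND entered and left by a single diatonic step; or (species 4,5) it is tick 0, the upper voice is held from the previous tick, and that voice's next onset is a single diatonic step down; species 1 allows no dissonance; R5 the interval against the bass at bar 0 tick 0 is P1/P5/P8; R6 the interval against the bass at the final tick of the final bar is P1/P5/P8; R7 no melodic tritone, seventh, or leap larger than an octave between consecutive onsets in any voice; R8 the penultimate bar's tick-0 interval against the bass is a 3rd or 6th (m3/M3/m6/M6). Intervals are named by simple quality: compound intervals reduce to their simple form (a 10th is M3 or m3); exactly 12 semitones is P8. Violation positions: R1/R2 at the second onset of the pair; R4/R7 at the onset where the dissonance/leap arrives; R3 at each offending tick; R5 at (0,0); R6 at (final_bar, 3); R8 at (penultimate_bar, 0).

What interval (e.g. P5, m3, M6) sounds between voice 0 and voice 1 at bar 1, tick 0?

M6

voice 0=C3 voice 1=A3 -> M6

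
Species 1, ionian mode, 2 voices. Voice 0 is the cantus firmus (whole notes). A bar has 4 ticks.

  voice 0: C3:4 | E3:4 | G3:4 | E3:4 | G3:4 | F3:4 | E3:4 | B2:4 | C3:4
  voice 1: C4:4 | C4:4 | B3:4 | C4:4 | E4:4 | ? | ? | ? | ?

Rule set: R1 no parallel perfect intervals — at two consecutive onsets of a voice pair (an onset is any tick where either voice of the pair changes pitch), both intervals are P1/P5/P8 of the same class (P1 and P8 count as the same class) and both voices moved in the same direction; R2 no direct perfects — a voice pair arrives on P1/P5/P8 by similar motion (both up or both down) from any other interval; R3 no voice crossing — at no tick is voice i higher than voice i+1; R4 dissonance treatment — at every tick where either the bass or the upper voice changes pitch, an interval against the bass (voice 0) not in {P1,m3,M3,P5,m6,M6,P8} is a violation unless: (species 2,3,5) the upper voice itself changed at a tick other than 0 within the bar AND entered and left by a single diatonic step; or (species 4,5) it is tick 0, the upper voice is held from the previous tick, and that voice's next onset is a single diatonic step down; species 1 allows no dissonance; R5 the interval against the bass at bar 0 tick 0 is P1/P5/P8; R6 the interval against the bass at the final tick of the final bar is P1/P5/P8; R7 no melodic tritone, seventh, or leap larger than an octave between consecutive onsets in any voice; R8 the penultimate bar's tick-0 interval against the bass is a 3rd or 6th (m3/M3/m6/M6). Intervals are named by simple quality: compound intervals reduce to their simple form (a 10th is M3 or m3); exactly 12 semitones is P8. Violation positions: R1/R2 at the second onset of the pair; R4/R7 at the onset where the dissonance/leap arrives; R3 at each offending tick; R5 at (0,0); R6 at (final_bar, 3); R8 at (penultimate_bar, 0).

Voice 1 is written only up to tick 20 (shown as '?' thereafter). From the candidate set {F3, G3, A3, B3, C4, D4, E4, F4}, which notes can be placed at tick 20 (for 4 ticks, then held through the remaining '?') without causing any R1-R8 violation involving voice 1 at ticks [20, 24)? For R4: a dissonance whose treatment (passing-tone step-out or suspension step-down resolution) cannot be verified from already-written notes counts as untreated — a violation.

F3: violates R2,R7
G3: violates R4
A3: legal
B3: violates R4
C4: violates R2
D4: legal
E4: violates R4
F4: legal

{A3, D4, F4}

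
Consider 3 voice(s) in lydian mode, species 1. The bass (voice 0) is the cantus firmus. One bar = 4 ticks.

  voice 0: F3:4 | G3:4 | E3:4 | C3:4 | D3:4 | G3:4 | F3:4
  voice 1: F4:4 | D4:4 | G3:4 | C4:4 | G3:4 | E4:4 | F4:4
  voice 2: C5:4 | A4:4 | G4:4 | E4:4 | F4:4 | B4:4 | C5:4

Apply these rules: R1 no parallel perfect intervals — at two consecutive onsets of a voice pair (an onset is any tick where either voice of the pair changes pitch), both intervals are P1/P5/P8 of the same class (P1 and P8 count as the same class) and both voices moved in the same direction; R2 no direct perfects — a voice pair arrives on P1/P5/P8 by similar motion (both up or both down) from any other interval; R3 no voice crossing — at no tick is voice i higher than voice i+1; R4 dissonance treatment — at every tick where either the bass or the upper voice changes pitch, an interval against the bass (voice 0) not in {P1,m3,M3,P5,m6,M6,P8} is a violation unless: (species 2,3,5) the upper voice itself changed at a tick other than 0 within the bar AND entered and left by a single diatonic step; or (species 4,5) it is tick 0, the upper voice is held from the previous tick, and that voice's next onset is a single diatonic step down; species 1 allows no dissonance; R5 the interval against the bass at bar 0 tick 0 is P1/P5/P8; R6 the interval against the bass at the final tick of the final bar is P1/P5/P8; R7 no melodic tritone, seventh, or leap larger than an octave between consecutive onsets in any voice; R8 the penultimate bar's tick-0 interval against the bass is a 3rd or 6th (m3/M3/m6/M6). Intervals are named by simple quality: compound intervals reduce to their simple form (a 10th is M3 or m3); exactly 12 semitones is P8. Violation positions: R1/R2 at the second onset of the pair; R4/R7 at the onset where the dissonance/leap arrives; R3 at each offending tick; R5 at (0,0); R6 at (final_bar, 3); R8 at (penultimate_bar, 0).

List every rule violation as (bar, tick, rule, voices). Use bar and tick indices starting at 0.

(1, 0, R1, (1, 2))
(1, 0, R4, (0, 2))
(2, 0, R2, (1, 2))
(4, 0, R4, (0, 1))
(5, 0, R2, (1, 2))
(5, 0, R7, (2,))
(6, 0, R1, (1, 2))

bar 0: v0=F3 v1=F4 v2=C5 downbeat P5
bar 1: v0=G3 v1=D4 v2=A4 downbeat M2
bar 2: v0=E3 v1=G3 v2=G4 downbeat m3
bar 3: v0=C3 v1=C4 v2=E4 downbeat M3
bar 4: v0=D3 v1=G3 v2=F4 downbeat m3
bar 5: v0=G3 v1=E4 v2=B4 downbeat M3
bar 6: v0=F3 v1=F4 v2=C5 downbeat P5
  -> R1 @ bar 1 tick 0 v(1, 2): F4/C5 P5 -> D4/A4 P5 similar
  -> R4 @ bar 1 tick 0 v(0, 2): G3/A4 M2 untreated
  -> R2 @ bar 2 tick 0 v(1, 2): D4/A4 P5 -> G3/G4 P8 similar
  -> R4 @ bar 4 tick 0 v(0, 1): D3/G3 P4 untreated
  -> R2 @ bar 5 tick 0 v(1, 2): G3/F4 m7 -> E4/B4 P5 similar
  -> R7 @ bar 5 tick 0 v(2,): F4->B4 leap 6st
  -> R1 @ bar 6 tick 0 v(1, 2): E4/B4 P5 -> F4/C5 P5 similar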